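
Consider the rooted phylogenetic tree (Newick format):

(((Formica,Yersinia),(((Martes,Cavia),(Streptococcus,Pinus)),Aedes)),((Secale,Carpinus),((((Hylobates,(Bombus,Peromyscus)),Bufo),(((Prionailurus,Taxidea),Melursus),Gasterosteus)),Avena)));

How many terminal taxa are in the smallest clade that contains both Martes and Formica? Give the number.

The MRCA of Martes and Formica is the node subtending ((Formica,Yersinia),(((Martes,Cavia),(Streptococcus,Pinus)),Aedes)).
That clade contains 7 terminal taxa: Aedes, Cavia, Formica, Martes, Pinus, Streptococcus, Yersinia.

7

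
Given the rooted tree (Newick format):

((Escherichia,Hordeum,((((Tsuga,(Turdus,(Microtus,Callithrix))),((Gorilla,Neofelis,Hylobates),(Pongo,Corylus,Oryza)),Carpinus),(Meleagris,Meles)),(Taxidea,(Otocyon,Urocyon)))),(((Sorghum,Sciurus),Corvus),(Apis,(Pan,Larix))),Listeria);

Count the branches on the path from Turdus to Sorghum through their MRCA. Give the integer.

The MRCA of Turdus and Sorghum is the root of the tree.
From Turdus up to that node: 7 branches. From Sorghum up to the same node: 4 branches. Total: 7 + 4 = 11.

11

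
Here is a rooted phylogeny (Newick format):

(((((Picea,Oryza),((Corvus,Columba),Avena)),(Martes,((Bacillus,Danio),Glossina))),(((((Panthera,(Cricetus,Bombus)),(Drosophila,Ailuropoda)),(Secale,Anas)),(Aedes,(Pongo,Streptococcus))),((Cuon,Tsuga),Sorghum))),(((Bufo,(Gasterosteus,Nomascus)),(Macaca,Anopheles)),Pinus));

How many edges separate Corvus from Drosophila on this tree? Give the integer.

The MRCA of Corvus and Drosophila is the node subtending ((((Picea,Oryza),((Corvus,Columba),Avena)),(Martes,((Bacillus,Danio),Glossina))),(((((Panthera,(Cricetus,Bombus)),(Drosophila,Ailuropoda)),(Secale,Anas)),(Aedes,(Pongo,Streptococcus))),((Cuon,Tsuga),Sorghum))).
From Corvus up to that node: 5 branches. From Drosophila up to the same node: 6 branches. Total: 5 + 6 = 11.

11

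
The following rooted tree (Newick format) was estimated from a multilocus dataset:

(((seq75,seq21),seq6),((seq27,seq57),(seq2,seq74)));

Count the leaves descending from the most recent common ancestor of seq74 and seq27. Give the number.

The MRCA of seq74 and seq27 is the node subtending ((seq27,seq57),(seq2,seq74)).
That clade contains 4 terminal taxa: seq2, seq27, seq57, seq74.

4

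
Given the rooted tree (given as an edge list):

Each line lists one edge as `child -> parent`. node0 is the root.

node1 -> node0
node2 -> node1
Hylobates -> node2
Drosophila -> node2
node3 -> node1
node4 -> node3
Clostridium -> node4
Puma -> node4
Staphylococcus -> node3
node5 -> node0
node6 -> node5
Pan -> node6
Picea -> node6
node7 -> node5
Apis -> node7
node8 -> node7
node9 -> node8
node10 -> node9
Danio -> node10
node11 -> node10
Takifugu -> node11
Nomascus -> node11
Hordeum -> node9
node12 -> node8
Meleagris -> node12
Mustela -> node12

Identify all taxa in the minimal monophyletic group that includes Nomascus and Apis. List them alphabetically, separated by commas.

Tracing Nomascus: it sits inside (Takifugu,Nomascus).
Tracing Apis: it sits inside (Apis,(((Danio,(Takifugu,Nomascus)),Hordeum),(Meleagris,Mustela))).
The smallest clade enclosing both is (Apis,(((Danio,(Takifugu,Nomascus)),Hordeum),(Meleagris,Mustela))); the answer is its 7 terminal taxa in alphabetical order.

Apis, Danio, Hordeum, Meleagris, Mustela, Nomascus, Takifugu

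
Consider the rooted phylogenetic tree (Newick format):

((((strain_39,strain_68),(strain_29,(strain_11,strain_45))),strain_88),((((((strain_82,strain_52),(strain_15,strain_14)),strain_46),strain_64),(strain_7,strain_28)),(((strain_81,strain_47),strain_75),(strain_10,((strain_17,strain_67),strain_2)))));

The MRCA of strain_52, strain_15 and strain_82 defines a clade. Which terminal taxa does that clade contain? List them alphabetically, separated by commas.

Tracing strain_52: it sits inside (strain_82,strain_52).
Tracing strain_15: it sits inside (strain_15,strain_14).
Tracing strain_82: it sits inside (strain_82,strain_52).
The smallest clade enclosing all 3 is ((strain_82,strain_52),(strain_15,strain_14)); the answer is its 4 terminal taxa in alphabetical order.

strain_14, strain_15, strain_52, strain_82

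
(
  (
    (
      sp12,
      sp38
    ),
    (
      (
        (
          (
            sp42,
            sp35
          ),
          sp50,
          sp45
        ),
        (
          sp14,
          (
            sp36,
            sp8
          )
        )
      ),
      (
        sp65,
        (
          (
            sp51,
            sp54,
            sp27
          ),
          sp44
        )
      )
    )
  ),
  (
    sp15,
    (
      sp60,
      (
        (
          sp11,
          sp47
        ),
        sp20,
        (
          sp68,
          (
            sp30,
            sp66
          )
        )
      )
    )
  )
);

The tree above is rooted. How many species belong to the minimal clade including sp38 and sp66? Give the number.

22

The MRCA of sp38 and sp66 is the root, so the clade is the entire tree.
That clade contains 22 terminal taxa: sp11, sp12, sp14, sp15, sp20, sp27, sp30, sp35, sp36, sp38, sp42, sp44, sp45, sp47, sp50, sp51, sp54, sp60, sp65, sp66, sp68, sp8.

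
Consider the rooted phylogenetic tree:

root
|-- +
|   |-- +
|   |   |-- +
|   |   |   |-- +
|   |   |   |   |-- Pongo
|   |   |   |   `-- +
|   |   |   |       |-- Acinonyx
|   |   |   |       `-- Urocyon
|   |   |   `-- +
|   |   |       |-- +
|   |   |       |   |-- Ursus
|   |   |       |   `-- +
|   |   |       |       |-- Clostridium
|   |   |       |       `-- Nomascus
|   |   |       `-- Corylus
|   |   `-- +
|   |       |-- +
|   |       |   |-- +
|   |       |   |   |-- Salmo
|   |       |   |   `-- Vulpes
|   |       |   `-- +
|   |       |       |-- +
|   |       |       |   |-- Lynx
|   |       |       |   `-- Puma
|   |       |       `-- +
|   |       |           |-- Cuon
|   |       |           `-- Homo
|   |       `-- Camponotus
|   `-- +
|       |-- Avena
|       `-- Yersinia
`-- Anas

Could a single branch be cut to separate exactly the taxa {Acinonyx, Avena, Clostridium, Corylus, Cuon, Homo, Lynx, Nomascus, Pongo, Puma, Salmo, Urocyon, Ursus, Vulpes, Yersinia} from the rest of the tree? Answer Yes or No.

The MRCA of the listed taxa subtends ((((Pongo,(Acinonyx,Urocyon)),((Ursus,(Clostridium,Nomascus)),Corylus)),(((Salmo,Vulpes),((Lynx,Puma),(Cuon,Homo))),Camponotus)),(Avena,Yersinia)).
That clade also contains Camponotus, which is not in the proposed group, so the group is not monophyletic.

No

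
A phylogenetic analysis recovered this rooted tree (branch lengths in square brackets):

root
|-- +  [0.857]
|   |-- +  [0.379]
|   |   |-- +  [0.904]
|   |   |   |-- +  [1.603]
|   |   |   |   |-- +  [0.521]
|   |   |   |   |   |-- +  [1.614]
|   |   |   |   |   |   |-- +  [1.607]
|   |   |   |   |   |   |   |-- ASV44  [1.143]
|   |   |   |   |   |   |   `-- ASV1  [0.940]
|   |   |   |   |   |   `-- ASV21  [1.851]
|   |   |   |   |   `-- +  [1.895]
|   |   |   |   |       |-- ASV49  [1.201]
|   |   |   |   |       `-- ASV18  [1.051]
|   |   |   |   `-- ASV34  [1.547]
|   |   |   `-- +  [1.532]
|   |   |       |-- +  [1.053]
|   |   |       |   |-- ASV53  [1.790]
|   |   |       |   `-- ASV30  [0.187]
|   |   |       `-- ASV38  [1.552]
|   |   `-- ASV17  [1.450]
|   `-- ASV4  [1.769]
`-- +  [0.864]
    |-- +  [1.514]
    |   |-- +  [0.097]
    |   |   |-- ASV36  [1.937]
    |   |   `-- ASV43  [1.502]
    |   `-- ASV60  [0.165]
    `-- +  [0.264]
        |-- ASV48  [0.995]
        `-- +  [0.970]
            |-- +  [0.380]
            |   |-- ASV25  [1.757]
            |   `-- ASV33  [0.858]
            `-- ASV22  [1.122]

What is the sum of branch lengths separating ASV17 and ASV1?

8.639

The path runs ASV17 → … → MRCA → … → ASV1; the MRCA is the node subtending ((((((ASV44,ASV1),ASV21),(ASV49,ASV18)),ASV34),((ASV53,ASV30),ASV38)),ASV17).
Branch lengths along that path: 1.450 + 0.904 + 1.603 + 0.521 + 1.614 + 1.607 + 0.940 = 8.639.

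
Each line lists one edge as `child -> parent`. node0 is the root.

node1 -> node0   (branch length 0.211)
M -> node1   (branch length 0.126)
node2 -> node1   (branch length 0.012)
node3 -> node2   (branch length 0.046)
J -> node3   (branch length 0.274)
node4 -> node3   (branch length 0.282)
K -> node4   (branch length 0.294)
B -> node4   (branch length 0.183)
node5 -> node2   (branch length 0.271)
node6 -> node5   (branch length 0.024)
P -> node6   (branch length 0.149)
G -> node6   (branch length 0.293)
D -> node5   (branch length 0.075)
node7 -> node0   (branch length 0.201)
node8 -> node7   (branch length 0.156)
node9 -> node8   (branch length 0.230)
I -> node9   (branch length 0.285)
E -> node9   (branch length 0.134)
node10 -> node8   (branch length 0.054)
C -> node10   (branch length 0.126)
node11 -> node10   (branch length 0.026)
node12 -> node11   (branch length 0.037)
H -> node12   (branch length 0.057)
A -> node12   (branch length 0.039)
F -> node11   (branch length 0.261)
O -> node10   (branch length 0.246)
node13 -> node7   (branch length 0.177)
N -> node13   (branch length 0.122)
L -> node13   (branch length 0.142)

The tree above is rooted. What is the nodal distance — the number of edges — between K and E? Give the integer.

The MRCA of K and E is the root of the tree.
From K up to that node: 5 branches. From E up to the same node: 4 branches. Total: 5 + 4 = 9.

9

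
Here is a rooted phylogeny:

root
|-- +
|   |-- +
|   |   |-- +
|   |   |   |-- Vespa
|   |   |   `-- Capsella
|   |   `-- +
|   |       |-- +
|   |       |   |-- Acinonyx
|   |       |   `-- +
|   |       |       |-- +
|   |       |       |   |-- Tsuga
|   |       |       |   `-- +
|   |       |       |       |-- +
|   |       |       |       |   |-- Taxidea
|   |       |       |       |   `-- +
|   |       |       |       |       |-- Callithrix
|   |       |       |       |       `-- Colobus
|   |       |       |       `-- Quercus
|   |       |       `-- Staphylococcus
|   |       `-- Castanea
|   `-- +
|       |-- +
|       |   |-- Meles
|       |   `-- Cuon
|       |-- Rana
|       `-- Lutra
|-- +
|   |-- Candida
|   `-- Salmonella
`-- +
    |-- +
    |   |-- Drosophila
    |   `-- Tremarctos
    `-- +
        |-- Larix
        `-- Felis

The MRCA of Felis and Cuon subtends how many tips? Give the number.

20

The MRCA of Felis and Cuon is the root, so the clade is the entire tree.
That clade contains 20 terminal taxa: Acinonyx, Callithrix, Candida, Capsella, Castanea, Colobus, Cuon, Drosophila, Felis, Larix, Lutra, Meles, Quercus, Rana, Salmonella, Staphylococcus, Taxidea, Tremarctos, Tsuga, Vespa.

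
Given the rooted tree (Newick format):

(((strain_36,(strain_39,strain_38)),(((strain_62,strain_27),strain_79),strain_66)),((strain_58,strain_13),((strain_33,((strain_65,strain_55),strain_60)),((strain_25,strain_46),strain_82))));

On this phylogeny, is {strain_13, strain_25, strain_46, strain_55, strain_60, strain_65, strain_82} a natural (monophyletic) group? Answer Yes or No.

No

The MRCA of the listed taxa subtends ((strain_58,strain_13),((strain_33,((strain_65,strain_55),strain_60)),((strain_25,strain_46),strain_82))).
That clade also contains strain_33, strain_58, which are not in the proposed group, so the group is not monophyletic.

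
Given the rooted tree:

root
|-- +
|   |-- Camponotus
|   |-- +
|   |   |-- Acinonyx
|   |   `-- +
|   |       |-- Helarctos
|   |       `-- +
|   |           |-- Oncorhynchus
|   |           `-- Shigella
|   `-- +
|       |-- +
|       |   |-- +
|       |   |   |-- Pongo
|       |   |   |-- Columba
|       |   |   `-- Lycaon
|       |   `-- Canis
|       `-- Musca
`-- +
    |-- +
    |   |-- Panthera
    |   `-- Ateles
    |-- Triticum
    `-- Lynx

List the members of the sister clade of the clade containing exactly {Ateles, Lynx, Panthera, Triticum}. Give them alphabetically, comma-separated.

Acinonyx, Camponotus, Canis, Columba, Helarctos, Lycaon, Musca, Oncorhynchus, Pongo, Shigella

The clade containing exactly {Ateles, Lynx, Panthera, Triticum} attaches directly to the root of the tree.
The other lineage descending from that same node — the sister group — is (Camponotus,(Acinonyx,(Helarctos,(Oncorhynchus,Shigella))),(((Pongo,Columba,Lycaon),Canis),Musca)); its 10 tips in alphabetical order are the answer.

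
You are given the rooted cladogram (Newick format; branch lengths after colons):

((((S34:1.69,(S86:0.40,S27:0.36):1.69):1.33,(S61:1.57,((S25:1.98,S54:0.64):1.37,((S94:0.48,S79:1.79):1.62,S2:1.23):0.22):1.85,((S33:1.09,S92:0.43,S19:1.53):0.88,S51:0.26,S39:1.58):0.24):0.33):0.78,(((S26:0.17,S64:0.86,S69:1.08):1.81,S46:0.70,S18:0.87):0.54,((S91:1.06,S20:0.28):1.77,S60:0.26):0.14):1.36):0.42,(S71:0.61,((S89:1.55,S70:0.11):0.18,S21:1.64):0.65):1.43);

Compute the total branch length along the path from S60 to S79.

8.35

The path runs S60 → … → MRCA → … → S79; the MRCA is the node subtending (((S34,(S86,S27)),(S61,((S25,S54),((S94,S79),S2)),((S33,S92,S19),S51,S39))),(((S26,S64,S69),S46,S18),((S91,S20),S60))).
Branch lengths along that path: 0.26 + 0.14 + 1.36 + 0.78 + 0.33 + 1.85 + 0.22 + 1.62 + 1.79 = 8.35.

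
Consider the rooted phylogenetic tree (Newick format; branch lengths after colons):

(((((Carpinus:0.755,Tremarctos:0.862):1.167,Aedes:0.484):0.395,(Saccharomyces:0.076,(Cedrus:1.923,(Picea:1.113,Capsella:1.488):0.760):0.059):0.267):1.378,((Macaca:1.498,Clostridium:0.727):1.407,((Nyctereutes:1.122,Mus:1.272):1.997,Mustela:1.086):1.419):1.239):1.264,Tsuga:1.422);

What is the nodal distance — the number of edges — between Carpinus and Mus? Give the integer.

8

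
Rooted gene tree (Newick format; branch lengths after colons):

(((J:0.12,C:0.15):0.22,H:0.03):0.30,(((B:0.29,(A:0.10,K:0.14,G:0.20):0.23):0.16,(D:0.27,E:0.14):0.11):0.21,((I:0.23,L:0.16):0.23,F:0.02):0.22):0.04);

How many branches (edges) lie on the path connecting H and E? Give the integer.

6

The MRCA of H and E is the root of the tree.
From H up to that node: 2 branches. From E up to the same node: 4 branches. Total: 2 + 4 = 6.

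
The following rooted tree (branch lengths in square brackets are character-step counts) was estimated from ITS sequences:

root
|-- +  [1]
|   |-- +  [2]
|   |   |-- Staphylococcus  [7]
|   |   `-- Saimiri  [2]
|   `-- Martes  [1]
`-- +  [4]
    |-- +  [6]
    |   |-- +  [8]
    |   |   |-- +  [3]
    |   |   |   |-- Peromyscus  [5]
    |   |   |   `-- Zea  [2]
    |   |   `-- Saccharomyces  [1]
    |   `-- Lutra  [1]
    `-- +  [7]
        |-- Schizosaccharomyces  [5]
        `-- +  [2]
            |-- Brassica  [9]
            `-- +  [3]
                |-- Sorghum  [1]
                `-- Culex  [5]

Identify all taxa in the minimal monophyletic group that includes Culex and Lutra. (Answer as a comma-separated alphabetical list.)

Brassica, Culex, Lutra, Peromyscus, Saccharomyces, Schizosaccharomyces, Sorghum, Zea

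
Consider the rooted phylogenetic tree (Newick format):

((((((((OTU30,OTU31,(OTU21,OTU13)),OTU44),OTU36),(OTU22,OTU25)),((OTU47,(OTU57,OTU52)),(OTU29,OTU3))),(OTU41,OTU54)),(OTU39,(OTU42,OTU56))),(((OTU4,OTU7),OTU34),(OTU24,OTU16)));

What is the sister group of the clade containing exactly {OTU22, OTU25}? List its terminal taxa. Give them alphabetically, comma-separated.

OTU13, OTU21, OTU30, OTU31, OTU36, OTU44

The clade containing exactly {OTU22, OTU25} attaches to the tree at the node subtending ((((OTU30,OTU31,(OTU21,OTU13)),OTU44),OTU36),(OTU22,OTU25)).
The other lineage descending from that same node — the sister group — is (((OTU30,OTU31,(OTU21,OTU13)),OTU44),OTU36); its 6 tips in alphabetical order are the answer.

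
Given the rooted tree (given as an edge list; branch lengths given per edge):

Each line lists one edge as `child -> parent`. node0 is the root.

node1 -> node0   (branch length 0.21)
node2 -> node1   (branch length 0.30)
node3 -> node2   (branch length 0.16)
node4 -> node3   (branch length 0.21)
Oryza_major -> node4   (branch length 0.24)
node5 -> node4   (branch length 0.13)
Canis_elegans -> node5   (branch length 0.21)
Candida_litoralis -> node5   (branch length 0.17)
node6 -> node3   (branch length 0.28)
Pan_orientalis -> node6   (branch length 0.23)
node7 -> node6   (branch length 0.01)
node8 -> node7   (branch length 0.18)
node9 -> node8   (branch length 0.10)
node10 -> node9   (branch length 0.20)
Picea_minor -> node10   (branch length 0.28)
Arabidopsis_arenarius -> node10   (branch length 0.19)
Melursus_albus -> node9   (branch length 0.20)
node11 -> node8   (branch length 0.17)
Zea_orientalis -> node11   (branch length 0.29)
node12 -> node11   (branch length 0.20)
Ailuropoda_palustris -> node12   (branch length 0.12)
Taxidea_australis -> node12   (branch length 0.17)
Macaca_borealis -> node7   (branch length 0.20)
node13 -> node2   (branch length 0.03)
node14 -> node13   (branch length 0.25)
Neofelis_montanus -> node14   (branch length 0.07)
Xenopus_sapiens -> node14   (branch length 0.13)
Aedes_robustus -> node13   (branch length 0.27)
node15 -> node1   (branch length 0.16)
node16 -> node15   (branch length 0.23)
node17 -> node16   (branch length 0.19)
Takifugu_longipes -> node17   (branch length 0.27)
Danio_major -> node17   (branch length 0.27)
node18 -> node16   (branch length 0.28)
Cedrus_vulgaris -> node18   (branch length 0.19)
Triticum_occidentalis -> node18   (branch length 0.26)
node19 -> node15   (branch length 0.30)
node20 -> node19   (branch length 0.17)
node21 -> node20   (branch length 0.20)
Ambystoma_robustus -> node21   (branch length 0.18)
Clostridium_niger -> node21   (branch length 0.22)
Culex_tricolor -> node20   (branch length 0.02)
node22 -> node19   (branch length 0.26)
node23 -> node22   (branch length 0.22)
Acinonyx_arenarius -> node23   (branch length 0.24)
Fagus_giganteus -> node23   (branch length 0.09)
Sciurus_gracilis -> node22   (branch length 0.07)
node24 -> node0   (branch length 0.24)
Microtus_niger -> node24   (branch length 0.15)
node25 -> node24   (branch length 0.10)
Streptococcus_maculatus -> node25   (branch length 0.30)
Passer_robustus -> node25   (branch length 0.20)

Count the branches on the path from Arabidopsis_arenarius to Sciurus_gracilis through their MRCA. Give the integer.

12

The MRCA of Arabidopsis_arenarius and Sciurus_gracilis is the node subtending ((((Oryza_major,(Canis_elegans,Candida_litoralis)),(Pan_orientalis,((((Picea_minor,Arabidopsis_arenarius),Melursus_albus),(Zea_orientalis,(Ailuropoda_palustris,Taxidea_australis))),Macaca_borealis))),((Neofelis_montanus,Xenopus_sapiens),Aedes_robustus)),(((Takifugu_longipes,Danio_major),(Cedrus_vulgaris,Triticum_occidentalis)),(((Ambystoma_robustus,Clostridium_niger),Culex_tricolor),((Acinonyx_arenarius,Fagus_giganteus),Sciurus_gracilis)))).
From Arabidopsis_arenarius up to that node: 8 branches. From Sciurus_gracilis up to the same node: 4 branches. Total: 8 + 4 = 12.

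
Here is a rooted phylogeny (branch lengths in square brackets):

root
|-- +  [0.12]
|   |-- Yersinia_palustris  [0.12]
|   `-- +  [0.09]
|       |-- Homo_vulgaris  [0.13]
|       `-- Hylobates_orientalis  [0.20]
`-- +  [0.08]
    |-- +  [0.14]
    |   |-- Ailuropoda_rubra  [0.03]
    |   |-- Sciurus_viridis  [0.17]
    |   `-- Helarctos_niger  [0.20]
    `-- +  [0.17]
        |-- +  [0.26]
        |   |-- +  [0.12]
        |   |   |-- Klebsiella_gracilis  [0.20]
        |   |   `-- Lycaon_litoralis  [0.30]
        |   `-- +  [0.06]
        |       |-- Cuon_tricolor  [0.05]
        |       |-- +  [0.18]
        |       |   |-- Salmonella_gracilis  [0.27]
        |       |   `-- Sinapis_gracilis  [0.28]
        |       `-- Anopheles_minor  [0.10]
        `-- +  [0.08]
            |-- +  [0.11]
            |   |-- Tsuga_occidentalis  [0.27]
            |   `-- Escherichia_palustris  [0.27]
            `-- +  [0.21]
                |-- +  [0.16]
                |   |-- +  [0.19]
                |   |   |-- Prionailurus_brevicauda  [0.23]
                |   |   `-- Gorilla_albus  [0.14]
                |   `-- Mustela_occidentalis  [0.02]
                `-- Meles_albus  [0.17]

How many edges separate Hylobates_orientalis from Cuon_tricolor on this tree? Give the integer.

8

The MRCA of Hylobates_orientalis and Cuon_tricolor is the root of the tree.
From Hylobates_orientalis up to that node: 3 branches. From Cuon_tricolor up to the same node: 5 branches. Total: 3 + 5 = 8.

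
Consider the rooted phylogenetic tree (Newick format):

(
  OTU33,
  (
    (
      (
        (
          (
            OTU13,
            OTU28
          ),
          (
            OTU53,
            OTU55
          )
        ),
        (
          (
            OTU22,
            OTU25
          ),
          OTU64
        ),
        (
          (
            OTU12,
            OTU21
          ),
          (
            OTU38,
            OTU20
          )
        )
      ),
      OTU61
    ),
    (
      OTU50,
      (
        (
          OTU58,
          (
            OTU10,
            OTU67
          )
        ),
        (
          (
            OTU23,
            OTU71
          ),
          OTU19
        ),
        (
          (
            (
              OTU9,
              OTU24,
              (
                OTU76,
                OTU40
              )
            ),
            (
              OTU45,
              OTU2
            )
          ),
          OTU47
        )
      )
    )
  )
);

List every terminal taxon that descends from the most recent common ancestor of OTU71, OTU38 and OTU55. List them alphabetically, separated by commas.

Tracing OTU71: it sits inside (OTU23,OTU71).
Tracing OTU38: it sits inside (OTU38,OTU20).
Tracing OTU55: it sits inside (OTU53,OTU55).
The smallest clade enclosing all 3 is (((((OTU13,OTU28),(OTU53,OTU55)),((OTU22,OTU25),OTU64),((OTU12,OTU21),(OTU38,OTU20))),OTU61),(OTU50,((OTU58,(OTU10,OTU67)),((OTU23,OTU71),OTU19),(((OTU9,OTU24,(OTU76,OTU40)),(OTU45,OTU2)),OTU47)))); the answer is its 26 terminal taxa in alphabetical order.

OTU10, OTU12, OTU13, OTU19, OTU2, OTU20, OTU21, OTU22, OTU23, OTU24, OTU25, OTU28, OTU38, OTU40, OTU45, OTU47, OTU50, OTU53, OTU55, OTU58, OTU61, OTU64, OTU67, OTU71, OTU76, OTU9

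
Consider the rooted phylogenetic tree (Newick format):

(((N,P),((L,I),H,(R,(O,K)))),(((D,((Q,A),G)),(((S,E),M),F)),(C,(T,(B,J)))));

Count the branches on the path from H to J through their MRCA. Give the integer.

The MRCA of H and J is the root of the tree.
From H up to that node: 3 branches. From J up to the same node: 5 branches. Total: 3 + 5 = 8.

8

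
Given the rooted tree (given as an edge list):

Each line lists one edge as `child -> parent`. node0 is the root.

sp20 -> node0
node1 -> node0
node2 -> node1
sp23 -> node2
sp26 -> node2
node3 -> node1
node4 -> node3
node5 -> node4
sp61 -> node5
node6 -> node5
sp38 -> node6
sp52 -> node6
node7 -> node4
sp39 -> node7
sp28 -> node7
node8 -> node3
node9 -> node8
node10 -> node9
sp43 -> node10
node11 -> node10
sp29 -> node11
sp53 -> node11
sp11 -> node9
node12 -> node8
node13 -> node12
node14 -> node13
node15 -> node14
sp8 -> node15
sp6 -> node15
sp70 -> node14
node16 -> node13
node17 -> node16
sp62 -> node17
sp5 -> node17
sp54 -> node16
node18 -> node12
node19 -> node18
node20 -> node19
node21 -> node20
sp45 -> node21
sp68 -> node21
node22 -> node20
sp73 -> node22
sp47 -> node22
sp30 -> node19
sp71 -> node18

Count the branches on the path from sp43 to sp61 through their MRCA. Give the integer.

7

The MRCA of sp43 and sp61 is the node subtending (((sp61,(sp38,sp52)),(sp39,sp28)),(((sp43,(sp29,sp53)),sp11),((((sp8,sp6),sp70),((sp62,sp5),sp54)),((((sp45,sp68),(sp73,sp47)),sp30),sp71)))).
From sp43 up to that node: 4 branches. From sp61 up to the same node: 3 branches. Total: 4 + 3 = 7.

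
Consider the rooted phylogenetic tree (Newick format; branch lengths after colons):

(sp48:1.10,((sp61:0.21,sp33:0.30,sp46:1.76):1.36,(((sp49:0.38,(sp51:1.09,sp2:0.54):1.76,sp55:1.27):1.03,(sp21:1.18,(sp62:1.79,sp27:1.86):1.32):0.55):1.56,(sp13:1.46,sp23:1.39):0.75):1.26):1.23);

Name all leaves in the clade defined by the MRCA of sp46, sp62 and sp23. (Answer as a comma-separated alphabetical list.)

sp13, sp2, sp21, sp23, sp27, sp33, sp46, sp49, sp51, sp55, sp61, sp62

Tracing sp46: it sits inside (sp61,sp33,sp46).
Tracing sp62: it sits inside (sp62,sp27).
Tracing sp23: it sits inside (sp13,sp23).
The smallest clade enclosing all 3 is ((sp61,sp33,sp46),(((sp49,(sp51,sp2),sp55),(sp21,(sp62,sp27))),(sp13,sp23))); the answer is its 12 terminal taxa in alphabetical order.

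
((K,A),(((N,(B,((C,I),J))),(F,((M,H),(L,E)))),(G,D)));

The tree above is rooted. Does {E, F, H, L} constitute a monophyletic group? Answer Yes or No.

The MRCA of the listed taxa subtends (F,((M,H),(L,E))).
That clade also contains M, which is not in the proposed group, so the group is not monophyletic.

No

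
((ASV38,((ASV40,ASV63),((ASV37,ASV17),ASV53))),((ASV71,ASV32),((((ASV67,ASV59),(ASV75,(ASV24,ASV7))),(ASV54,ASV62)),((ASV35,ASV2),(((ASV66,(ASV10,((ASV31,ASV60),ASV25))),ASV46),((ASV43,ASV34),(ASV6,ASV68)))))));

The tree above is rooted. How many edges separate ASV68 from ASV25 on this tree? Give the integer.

The MRCA of ASV68 and ASV25 is the node subtending (((ASV66,(ASV10,((ASV31,ASV60),ASV25))),ASV46),((ASV43,ASV34),(ASV6,ASV68))).
From ASV68 up to that node: 3 branches. From ASV25 up to the same node: 5 branches. Total: 3 + 5 = 8.

8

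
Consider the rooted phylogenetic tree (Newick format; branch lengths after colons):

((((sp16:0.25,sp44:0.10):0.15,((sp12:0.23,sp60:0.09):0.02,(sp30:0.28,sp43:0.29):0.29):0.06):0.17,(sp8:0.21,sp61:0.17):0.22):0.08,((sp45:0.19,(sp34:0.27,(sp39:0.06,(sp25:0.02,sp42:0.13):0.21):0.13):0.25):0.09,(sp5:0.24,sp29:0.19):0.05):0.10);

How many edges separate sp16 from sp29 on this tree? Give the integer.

7

The MRCA of sp16 and sp29 is the root of the tree.
From sp16 up to that node: 4 branches. From sp29 up to the same node: 3 branches. Total: 4 + 3 = 7.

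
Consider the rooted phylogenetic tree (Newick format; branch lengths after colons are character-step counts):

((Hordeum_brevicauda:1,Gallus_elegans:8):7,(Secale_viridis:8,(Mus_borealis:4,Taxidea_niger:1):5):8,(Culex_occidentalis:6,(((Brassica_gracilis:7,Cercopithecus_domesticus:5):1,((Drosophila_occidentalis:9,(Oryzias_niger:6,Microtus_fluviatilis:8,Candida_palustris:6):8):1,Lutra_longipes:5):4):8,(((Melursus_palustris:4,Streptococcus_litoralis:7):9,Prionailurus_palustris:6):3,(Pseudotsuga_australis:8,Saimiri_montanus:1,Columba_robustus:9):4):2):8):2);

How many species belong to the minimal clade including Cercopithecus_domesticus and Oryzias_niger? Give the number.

7

The MRCA of Cercopithecus_domesticus and Oryzias_niger is the node subtending ((Brassica_gracilis,Cercopithecus_domesticus),((Drosophila_occidentalis,(Oryzias_niger,Microtus_fluviatilis,Candida_palustris)),Lutra_longipes)).
That clade contains 7 terminal taxa: Brassica_gracilis, Candida_palustris, Cercopithecus_domesticus, Drosophila_occidentalis, Lutra_longipes, Microtus_fluviatilis, Oryzias_niger.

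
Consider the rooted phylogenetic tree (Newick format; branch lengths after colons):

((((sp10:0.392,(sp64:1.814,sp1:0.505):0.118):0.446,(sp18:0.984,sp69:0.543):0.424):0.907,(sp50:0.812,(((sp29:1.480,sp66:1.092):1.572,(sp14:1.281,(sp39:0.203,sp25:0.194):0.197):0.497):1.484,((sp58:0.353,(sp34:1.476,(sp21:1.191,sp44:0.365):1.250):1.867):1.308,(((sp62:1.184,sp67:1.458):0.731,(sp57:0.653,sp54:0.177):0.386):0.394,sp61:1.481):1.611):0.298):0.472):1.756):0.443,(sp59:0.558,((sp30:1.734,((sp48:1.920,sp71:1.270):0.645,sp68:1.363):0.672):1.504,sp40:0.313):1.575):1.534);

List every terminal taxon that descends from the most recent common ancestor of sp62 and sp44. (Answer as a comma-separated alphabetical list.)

Tracing sp62: it sits inside (sp62,sp67).
Tracing sp44: it sits inside (sp21,sp44).
The smallest clade enclosing both is ((sp58,(sp34,(sp21,sp44))),(((sp62,sp67),(sp57,sp54)),sp61)); the answer is its 9 terminal taxa in alphabetical order.

sp21, sp34, sp44, sp54, sp57, sp58, sp61, sp62, sp67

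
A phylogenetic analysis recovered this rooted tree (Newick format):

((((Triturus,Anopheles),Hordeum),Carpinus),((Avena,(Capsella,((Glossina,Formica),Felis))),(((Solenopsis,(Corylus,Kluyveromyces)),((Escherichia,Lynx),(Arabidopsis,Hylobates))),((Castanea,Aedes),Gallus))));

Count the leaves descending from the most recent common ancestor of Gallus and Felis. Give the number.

The MRCA of Gallus and Felis is the node subtending ((Avena,(Capsella,((Glossina,Formica),Felis))),(((Solenopsis,(Corylus,Kluyveromyces)),((Escherichia,Lynx),(Arabidopsis,Hylobates))),((Castanea,Aedes),Gallus))).
That clade contains 15 terminal taxa: Aedes, Arabidopsis, Avena, Capsella, Castanea, Corylus, Escherichia, Felis, Formica, Gallus, Glossina, Hylobates, Kluyveromyces, Lynx, Solenopsis.

15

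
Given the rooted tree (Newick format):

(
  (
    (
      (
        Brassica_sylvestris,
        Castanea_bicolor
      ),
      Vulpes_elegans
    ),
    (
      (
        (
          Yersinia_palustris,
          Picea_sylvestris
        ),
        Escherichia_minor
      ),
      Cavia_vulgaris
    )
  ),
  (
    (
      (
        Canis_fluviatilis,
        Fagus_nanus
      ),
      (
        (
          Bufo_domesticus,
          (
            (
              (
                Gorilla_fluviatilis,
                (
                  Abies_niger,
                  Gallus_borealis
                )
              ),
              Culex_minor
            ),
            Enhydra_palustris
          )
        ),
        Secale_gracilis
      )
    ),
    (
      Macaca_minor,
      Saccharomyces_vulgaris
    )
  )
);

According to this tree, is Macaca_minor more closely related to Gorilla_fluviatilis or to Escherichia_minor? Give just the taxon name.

Gorilla_fluviatilis

The MRCA of Macaca_minor and Gorilla_fluviatilis subtends (((Canis_fluviatilis,Fagus_nanus),((Bufo_domesticus,(((Gorilla_fluviatilis,(Abies_niger,Gallus_borealis)),Culex_minor),Enhydra_palustris)),Secale_gracilis)),(Macaca_minor,Saccharomyces_vulgaris)) (11 taxa).
The MRCA of Macaca_minor and Escherichia_minor is the root, subtending the entire tree (18 taxa).
The first is nested inside the second, so Macaca_minor shares a more recent common ancestor with Gorilla_fluviatilis.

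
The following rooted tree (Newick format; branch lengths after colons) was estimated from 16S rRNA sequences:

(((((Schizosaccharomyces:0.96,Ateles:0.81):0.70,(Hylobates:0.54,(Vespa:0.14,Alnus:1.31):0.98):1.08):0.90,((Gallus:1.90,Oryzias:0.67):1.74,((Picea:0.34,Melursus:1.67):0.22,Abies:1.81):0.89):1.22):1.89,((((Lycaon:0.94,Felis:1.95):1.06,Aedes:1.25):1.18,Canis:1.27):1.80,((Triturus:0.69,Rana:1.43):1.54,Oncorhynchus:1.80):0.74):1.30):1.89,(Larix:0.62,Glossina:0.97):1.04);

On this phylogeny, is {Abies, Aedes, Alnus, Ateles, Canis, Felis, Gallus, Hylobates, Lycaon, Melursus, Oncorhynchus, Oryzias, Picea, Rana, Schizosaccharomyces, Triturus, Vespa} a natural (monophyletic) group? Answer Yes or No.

Yes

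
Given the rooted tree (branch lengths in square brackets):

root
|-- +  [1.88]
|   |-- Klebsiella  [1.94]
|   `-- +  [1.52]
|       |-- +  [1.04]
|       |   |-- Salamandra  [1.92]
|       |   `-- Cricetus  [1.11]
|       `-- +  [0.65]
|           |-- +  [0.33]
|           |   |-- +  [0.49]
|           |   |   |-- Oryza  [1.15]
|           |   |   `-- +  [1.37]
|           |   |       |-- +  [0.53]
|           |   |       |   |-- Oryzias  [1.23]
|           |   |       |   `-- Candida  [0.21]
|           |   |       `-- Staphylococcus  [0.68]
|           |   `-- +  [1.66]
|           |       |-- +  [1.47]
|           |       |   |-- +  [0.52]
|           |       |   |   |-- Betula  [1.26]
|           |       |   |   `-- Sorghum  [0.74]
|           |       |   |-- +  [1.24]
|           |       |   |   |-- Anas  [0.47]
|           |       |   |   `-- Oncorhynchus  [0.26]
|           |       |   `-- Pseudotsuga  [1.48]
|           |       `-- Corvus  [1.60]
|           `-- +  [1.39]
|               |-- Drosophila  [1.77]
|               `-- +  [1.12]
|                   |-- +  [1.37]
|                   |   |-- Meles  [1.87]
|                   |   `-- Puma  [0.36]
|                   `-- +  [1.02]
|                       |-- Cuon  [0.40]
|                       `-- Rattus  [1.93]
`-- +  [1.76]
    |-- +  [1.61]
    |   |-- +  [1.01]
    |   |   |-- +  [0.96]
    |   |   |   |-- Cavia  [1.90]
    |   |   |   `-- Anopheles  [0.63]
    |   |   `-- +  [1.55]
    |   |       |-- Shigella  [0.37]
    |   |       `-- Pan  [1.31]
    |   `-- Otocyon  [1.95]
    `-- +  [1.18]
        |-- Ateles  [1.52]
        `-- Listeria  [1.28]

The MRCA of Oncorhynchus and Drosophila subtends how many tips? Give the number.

15

The MRCA of Oncorhynchus and Drosophila is the node subtending (((Oryza,((Oryzias,Candida),Staphylococcus)),(((Betula,Sorghum),(Anas,Oncorhynchus),Pseudotsuga),Corvus)),(Drosophila,((Meles,Puma),(Cuon,Rattus)))).
That clade contains 15 terminal taxa: Anas, Betula, Candida, Corvus, Cuon, Drosophila, Meles, Oncorhynchus, Oryza, Oryzias, Pseudotsuga, Puma, Rattus, Sorghum, Staphylococcus.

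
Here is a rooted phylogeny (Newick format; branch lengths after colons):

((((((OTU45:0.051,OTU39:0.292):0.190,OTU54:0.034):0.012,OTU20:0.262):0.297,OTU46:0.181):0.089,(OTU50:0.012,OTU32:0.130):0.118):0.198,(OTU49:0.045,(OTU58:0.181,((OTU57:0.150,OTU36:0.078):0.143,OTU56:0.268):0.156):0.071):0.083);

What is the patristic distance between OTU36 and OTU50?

0.859

The path runs OTU36 → … → MRCA → … → OTU50; the MRCA is the root of the tree.
Branch lengths along that path: 0.078 + 0.143 + 0.156 + 0.071 + 0.083 + 0.198 + 0.118 + 0.012 = 0.859.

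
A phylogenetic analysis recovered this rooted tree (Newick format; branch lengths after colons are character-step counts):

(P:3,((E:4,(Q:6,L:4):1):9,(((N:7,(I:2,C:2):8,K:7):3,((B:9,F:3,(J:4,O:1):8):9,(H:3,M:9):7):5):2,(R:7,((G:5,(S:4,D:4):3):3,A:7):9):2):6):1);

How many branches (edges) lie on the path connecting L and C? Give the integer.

8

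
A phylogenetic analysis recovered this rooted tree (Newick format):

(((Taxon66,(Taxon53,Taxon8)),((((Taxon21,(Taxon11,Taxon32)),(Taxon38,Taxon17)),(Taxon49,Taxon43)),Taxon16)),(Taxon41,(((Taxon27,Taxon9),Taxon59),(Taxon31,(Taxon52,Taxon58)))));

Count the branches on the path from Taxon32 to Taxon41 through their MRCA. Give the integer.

The MRCA of Taxon32 and Taxon41 is the root of the tree.
From Taxon32 up to that node: 7 branches. From Taxon41 up to the same node: 2 branches. Total: 7 + 2 = 9.

9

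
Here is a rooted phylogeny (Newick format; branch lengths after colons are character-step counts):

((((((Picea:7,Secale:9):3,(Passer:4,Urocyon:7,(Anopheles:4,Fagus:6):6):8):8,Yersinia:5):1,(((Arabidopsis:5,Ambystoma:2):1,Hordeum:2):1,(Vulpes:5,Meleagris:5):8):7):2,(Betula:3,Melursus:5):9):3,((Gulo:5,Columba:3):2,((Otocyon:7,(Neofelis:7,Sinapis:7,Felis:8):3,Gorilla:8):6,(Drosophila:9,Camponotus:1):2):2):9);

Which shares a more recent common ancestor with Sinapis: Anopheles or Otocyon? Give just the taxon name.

The MRCA of Sinapis and Otocyon subtends (Otocyon,(Neofelis,Sinapis,Felis),Gorilla) (5 taxa).
The MRCA of Sinapis and Anopheles is the root, subtending the entire tree (23 taxa).
The first is nested inside the second, so Sinapis shares a more recent common ancestor with Otocyon.

Otocyon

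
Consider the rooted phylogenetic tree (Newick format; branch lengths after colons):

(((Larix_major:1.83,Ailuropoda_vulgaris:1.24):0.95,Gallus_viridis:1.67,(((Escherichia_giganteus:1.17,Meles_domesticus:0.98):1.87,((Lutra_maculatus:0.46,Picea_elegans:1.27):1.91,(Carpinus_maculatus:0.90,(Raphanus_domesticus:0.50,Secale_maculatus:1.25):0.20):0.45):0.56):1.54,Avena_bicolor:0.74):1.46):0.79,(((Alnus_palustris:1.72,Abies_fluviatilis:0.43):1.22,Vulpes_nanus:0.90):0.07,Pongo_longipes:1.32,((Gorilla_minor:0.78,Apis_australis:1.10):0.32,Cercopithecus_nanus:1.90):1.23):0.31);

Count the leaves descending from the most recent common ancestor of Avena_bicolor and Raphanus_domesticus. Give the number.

8

The MRCA of Avena_bicolor and Raphanus_domesticus is the node subtending (((Escherichia_giganteus,Meles_domesticus),((Lutra_maculatus,Picea_elegans),(Carpinus_maculatus,(Raphanus_domesticus,Secale_maculatus)))),Avena_bicolor).
That clade contains 8 terminal taxa: Avena_bicolor, Carpinus_maculatus, Escherichia_giganteus, Lutra_maculatus, Meles_domesticus, Picea_elegans, Raphanus_domesticus, Secale_maculatus.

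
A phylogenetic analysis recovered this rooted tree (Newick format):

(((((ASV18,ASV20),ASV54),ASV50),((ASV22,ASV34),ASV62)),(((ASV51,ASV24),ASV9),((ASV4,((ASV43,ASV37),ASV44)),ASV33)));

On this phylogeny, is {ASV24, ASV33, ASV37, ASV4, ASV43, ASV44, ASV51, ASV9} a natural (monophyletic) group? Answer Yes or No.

Yes

The most recent common ancestor of these taxa subtends (((ASV51,ASV24),ASV9),((ASV4,((ASV43,ASV37),ASV44)),ASV33)).
That clade has exactly 8 tips — every listed taxon and nothing else — so the group is monophyletic.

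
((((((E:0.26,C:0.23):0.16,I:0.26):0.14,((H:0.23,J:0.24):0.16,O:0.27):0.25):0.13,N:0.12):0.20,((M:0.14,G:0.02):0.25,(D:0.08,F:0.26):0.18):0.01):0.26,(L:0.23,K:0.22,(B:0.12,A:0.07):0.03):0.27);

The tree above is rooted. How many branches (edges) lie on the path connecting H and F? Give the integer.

The MRCA of H and F is the node subtending (((((E,C),I),((H,J),O)),N),((M,G),(D,F))).
From H up to that node: 5 branches. From F up to the same node: 3 branches. Total: 5 + 3 = 8.

8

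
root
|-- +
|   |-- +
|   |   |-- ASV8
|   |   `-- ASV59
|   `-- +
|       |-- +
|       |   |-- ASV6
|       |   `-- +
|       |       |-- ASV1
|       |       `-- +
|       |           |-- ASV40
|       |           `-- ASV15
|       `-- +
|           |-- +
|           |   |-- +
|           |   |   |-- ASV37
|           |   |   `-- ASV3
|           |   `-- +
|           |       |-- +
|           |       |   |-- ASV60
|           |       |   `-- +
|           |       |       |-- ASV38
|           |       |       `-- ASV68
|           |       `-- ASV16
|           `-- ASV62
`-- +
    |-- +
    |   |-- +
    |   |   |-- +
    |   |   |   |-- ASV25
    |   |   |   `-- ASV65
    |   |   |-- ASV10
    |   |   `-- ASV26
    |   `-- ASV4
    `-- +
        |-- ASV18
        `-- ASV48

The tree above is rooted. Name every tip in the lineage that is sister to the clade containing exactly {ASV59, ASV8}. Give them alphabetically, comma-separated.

The clade containing exactly {ASV59, ASV8} attaches to the tree at the node subtending ((ASV8,ASV59),((ASV6,(ASV1,(ASV40,ASV15))),(((ASV37,ASV3),((ASV60,(ASV38,ASV68)),ASV16)),ASV62))).
The other lineage descending from that same node — the sister group — is ((ASV6,(ASV1,(ASV40,ASV15))),(((ASV37,ASV3),((ASV60,(ASV38,ASV68)),ASV16)),ASV62)); its 11 tips in alphabetical order are the answer.

ASV1, ASV15, ASV16, ASV3, ASV37, ASV38, ASV40, ASV6, ASV60, ASV62, ASV68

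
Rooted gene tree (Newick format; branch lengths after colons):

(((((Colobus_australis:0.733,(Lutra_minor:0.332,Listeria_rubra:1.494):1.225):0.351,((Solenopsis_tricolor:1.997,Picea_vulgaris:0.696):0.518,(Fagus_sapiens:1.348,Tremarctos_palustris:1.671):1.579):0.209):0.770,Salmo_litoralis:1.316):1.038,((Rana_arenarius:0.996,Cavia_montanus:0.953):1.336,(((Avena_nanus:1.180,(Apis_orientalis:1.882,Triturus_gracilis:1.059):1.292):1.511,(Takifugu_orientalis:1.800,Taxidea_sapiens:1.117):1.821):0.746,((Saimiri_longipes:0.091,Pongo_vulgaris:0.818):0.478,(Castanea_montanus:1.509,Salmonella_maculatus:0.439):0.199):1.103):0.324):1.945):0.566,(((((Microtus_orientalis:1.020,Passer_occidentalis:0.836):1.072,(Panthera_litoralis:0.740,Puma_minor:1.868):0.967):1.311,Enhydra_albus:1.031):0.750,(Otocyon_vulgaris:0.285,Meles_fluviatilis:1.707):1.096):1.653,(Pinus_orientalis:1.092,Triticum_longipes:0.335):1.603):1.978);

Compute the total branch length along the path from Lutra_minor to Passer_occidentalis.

The path runs Lutra_minor → … → MRCA → … → Passer_occidentalis; the MRCA is the root of the tree.
Branch lengths along that path: 0.332 + 1.225 + 0.351 + 0.770 + 1.038 + 0.566 + 1.978 + 1.653 + 0.750 + 1.311 + 1.072 + 0.836 = 11.882.

11.882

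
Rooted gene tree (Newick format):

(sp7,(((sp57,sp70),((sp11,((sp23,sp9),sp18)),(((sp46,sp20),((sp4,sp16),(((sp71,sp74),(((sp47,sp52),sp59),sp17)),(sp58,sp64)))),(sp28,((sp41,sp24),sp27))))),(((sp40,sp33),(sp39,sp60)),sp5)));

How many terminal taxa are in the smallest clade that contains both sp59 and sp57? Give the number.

The MRCA of sp59 and sp57 is the node subtending ((sp57,sp70),((sp11,((sp23,sp9),sp18)),(((sp46,sp20),((sp4,sp16),(((sp71,sp74),(((sp47,sp52),sp59),sp17)),(sp58,sp64)))),(sp28,((sp41,sp24),sp27))))).
That clade contains 22 terminal taxa: sp11, sp16, sp17, sp18, sp20, sp23, sp24, sp27, sp28, sp4, sp41, sp46, sp47, sp52, sp57, sp58, sp59, sp64, sp70, sp71, sp74, sp9.

22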